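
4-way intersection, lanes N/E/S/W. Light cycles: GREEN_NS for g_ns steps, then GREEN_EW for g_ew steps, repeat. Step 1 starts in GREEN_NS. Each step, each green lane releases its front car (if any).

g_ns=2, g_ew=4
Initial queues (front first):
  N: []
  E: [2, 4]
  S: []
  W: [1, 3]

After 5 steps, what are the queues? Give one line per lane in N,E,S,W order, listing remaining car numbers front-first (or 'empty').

Step 1 [NS]: N:empty,E:wait,S:empty,W:wait | queues: N=0 E=2 S=0 W=2
Step 2 [NS]: N:empty,E:wait,S:empty,W:wait | queues: N=0 E=2 S=0 W=2
Step 3 [EW]: N:wait,E:car2-GO,S:wait,W:car1-GO | queues: N=0 E=1 S=0 W=1
Step 4 [EW]: N:wait,E:car4-GO,S:wait,W:car3-GO | queues: N=0 E=0 S=0 W=0

N: empty
E: empty
S: empty
W: empty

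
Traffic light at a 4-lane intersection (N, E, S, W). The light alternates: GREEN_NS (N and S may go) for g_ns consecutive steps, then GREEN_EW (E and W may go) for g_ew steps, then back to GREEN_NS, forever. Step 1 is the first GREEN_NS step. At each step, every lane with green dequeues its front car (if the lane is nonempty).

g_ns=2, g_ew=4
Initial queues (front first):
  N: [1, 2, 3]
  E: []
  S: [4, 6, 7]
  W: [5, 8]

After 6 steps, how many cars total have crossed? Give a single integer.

Answer: 6

Derivation:
Step 1 [NS]: N:car1-GO,E:wait,S:car4-GO,W:wait | queues: N=2 E=0 S=2 W=2
Step 2 [NS]: N:car2-GO,E:wait,S:car6-GO,W:wait | queues: N=1 E=0 S=1 W=2
Step 3 [EW]: N:wait,E:empty,S:wait,W:car5-GO | queues: N=1 E=0 S=1 W=1
Step 4 [EW]: N:wait,E:empty,S:wait,W:car8-GO | queues: N=1 E=0 S=1 W=0
Step 5 [EW]: N:wait,E:empty,S:wait,W:empty | queues: N=1 E=0 S=1 W=0
Step 6 [EW]: N:wait,E:empty,S:wait,W:empty | queues: N=1 E=0 S=1 W=0
Cars crossed by step 6: 6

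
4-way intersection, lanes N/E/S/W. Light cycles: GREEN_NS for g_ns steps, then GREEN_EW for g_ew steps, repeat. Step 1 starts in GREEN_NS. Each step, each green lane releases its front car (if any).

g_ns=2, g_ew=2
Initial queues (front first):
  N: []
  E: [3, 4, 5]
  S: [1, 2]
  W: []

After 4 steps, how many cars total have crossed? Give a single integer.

Step 1 [NS]: N:empty,E:wait,S:car1-GO,W:wait | queues: N=0 E=3 S=1 W=0
Step 2 [NS]: N:empty,E:wait,S:car2-GO,W:wait | queues: N=0 E=3 S=0 W=0
Step 3 [EW]: N:wait,E:car3-GO,S:wait,W:empty | queues: N=0 E=2 S=0 W=0
Step 4 [EW]: N:wait,E:car4-GO,S:wait,W:empty | queues: N=0 E=1 S=0 W=0
Cars crossed by step 4: 4

Answer: 4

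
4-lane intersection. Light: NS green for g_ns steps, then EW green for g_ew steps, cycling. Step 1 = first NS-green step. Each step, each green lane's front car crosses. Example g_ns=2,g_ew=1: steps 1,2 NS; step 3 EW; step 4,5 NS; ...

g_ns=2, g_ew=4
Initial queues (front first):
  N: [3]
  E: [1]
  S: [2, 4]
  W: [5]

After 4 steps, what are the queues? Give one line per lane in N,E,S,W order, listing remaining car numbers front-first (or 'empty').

Step 1 [NS]: N:car3-GO,E:wait,S:car2-GO,W:wait | queues: N=0 E=1 S=1 W=1
Step 2 [NS]: N:empty,E:wait,S:car4-GO,W:wait | queues: N=0 E=1 S=0 W=1
Step 3 [EW]: N:wait,E:car1-GO,S:wait,W:car5-GO | queues: N=0 E=0 S=0 W=0

N: empty
E: empty
S: empty
W: empty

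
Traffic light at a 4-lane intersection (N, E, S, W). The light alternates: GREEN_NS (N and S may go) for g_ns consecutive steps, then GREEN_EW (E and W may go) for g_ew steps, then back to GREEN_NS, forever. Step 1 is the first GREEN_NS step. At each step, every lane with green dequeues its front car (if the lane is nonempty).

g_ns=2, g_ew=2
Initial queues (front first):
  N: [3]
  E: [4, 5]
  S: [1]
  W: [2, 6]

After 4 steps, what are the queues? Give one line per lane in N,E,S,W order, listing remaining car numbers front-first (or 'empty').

Step 1 [NS]: N:car3-GO,E:wait,S:car1-GO,W:wait | queues: N=0 E=2 S=0 W=2
Step 2 [NS]: N:empty,E:wait,S:empty,W:wait | queues: N=0 E=2 S=0 W=2
Step 3 [EW]: N:wait,E:car4-GO,S:wait,W:car2-GO | queues: N=0 E=1 S=0 W=1
Step 4 [EW]: N:wait,E:car5-GO,S:wait,W:car6-GO | queues: N=0 E=0 S=0 W=0

N: empty
E: empty
S: empty
W: empty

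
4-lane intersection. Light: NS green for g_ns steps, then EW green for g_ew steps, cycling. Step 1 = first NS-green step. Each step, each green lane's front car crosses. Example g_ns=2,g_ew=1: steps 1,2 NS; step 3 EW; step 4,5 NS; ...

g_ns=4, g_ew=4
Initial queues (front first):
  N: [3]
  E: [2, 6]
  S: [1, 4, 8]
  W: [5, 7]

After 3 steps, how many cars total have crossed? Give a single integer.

Answer: 4

Derivation:
Step 1 [NS]: N:car3-GO,E:wait,S:car1-GO,W:wait | queues: N=0 E=2 S=2 W=2
Step 2 [NS]: N:empty,E:wait,S:car4-GO,W:wait | queues: N=0 E=2 S=1 W=2
Step 3 [NS]: N:empty,E:wait,S:car8-GO,W:wait | queues: N=0 E=2 S=0 W=2
Cars crossed by step 3: 4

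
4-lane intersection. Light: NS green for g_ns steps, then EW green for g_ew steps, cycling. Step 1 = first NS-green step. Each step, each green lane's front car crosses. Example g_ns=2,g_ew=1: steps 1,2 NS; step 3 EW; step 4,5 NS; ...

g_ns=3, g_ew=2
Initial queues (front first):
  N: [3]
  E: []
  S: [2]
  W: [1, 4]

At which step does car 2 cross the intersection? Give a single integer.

Step 1 [NS]: N:car3-GO,E:wait,S:car2-GO,W:wait | queues: N=0 E=0 S=0 W=2
Step 2 [NS]: N:empty,E:wait,S:empty,W:wait | queues: N=0 E=0 S=0 W=2
Step 3 [NS]: N:empty,E:wait,S:empty,W:wait | queues: N=0 E=0 S=0 W=2
Step 4 [EW]: N:wait,E:empty,S:wait,W:car1-GO | queues: N=0 E=0 S=0 W=1
Step 5 [EW]: N:wait,E:empty,S:wait,W:car4-GO | queues: N=0 E=0 S=0 W=0
Car 2 crosses at step 1

1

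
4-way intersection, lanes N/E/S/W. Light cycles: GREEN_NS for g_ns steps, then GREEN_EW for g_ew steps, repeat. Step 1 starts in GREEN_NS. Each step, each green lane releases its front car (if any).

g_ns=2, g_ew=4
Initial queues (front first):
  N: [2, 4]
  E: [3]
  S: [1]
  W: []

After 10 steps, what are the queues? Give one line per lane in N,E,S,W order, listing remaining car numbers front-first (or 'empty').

Step 1 [NS]: N:car2-GO,E:wait,S:car1-GO,W:wait | queues: N=1 E=1 S=0 W=0
Step 2 [NS]: N:car4-GO,E:wait,S:empty,W:wait | queues: N=0 E=1 S=0 W=0
Step 3 [EW]: N:wait,E:car3-GO,S:wait,W:empty | queues: N=0 E=0 S=0 W=0

N: empty
E: empty
S: empty
W: empty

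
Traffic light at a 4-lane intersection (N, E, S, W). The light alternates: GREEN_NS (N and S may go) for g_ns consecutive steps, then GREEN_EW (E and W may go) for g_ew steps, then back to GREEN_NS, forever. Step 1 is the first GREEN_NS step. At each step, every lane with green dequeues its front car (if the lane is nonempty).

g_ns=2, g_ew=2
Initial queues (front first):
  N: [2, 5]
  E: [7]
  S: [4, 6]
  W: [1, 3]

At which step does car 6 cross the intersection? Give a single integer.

Step 1 [NS]: N:car2-GO,E:wait,S:car4-GO,W:wait | queues: N=1 E=1 S=1 W=2
Step 2 [NS]: N:car5-GO,E:wait,S:car6-GO,W:wait | queues: N=0 E=1 S=0 W=2
Step 3 [EW]: N:wait,E:car7-GO,S:wait,W:car1-GO | queues: N=0 E=0 S=0 W=1
Step 4 [EW]: N:wait,E:empty,S:wait,W:car3-GO | queues: N=0 E=0 S=0 W=0
Car 6 crosses at step 2

2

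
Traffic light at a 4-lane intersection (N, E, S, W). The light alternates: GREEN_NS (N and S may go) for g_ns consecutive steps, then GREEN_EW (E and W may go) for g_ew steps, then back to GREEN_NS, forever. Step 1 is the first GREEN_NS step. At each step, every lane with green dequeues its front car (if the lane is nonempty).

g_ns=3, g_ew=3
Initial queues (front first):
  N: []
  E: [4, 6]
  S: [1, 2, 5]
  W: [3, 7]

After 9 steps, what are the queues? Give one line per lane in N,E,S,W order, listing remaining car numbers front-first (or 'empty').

Step 1 [NS]: N:empty,E:wait,S:car1-GO,W:wait | queues: N=0 E=2 S=2 W=2
Step 2 [NS]: N:empty,E:wait,S:car2-GO,W:wait | queues: N=0 E=2 S=1 W=2
Step 3 [NS]: N:empty,E:wait,S:car5-GO,W:wait | queues: N=0 E=2 S=0 W=2
Step 4 [EW]: N:wait,E:car4-GO,S:wait,W:car3-GO | queues: N=0 E=1 S=0 W=1
Step 5 [EW]: N:wait,E:car6-GO,S:wait,W:car7-GO | queues: N=0 E=0 S=0 W=0

N: empty
E: empty
S: empty
W: empty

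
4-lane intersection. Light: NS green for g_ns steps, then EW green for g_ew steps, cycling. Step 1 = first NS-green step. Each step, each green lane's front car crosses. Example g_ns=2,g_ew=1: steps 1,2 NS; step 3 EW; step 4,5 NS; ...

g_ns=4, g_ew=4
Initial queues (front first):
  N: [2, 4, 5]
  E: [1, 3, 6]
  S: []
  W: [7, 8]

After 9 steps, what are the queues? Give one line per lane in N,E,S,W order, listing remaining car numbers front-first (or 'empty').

Step 1 [NS]: N:car2-GO,E:wait,S:empty,W:wait | queues: N=2 E=3 S=0 W=2
Step 2 [NS]: N:car4-GO,E:wait,S:empty,W:wait | queues: N=1 E=3 S=0 W=2
Step 3 [NS]: N:car5-GO,E:wait,S:empty,W:wait | queues: N=0 E=3 S=0 W=2
Step 4 [NS]: N:empty,E:wait,S:empty,W:wait | queues: N=0 E=3 S=0 W=2
Step 5 [EW]: N:wait,E:car1-GO,S:wait,W:car7-GO | queues: N=0 E=2 S=0 W=1
Step 6 [EW]: N:wait,E:car3-GO,S:wait,W:car8-GO | queues: N=0 E=1 S=0 W=0
Step 7 [EW]: N:wait,E:car6-GO,S:wait,W:empty | queues: N=0 E=0 S=0 W=0

N: empty
E: empty
S: empty
W: empty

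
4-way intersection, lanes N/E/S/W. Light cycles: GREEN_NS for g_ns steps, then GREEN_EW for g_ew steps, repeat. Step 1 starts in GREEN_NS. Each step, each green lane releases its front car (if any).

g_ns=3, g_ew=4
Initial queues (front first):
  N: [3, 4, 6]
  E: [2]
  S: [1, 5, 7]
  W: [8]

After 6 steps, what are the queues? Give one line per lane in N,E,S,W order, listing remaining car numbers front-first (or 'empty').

Step 1 [NS]: N:car3-GO,E:wait,S:car1-GO,W:wait | queues: N=2 E=1 S=2 W=1
Step 2 [NS]: N:car4-GO,E:wait,S:car5-GO,W:wait | queues: N=1 E=1 S=1 W=1
Step 3 [NS]: N:car6-GO,E:wait,S:car7-GO,W:wait | queues: N=0 E=1 S=0 W=1
Step 4 [EW]: N:wait,E:car2-GO,S:wait,W:car8-GO | queues: N=0 E=0 S=0 W=0

N: empty
E: empty
S: empty
W: empty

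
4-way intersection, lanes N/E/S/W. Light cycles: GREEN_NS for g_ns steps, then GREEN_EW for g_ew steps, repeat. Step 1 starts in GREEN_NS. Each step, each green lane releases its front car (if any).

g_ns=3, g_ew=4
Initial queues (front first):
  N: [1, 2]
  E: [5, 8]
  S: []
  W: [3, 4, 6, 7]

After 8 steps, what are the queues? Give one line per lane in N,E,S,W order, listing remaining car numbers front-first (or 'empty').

Step 1 [NS]: N:car1-GO,E:wait,S:empty,W:wait | queues: N=1 E=2 S=0 W=4
Step 2 [NS]: N:car2-GO,E:wait,S:empty,W:wait | queues: N=0 E=2 S=0 W=4
Step 3 [NS]: N:empty,E:wait,S:empty,W:wait | queues: N=0 E=2 S=0 W=4
Step 4 [EW]: N:wait,E:car5-GO,S:wait,W:car3-GO | queues: N=0 E=1 S=0 W=3
Step 5 [EW]: N:wait,E:car8-GO,S:wait,W:car4-GO | queues: N=0 E=0 S=0 W=2
Step 6 [EW]: N:wait,E:empty,S:wait,W:car6-GO | queues: N=0 E=0 S=0 W=1
Step 7 [EW]: N:wait,E:empty,S:wait,W:car7-GO | queues: N=0 E=0 S=0 W=0

N: empty
E: empty
S: empty
W: empty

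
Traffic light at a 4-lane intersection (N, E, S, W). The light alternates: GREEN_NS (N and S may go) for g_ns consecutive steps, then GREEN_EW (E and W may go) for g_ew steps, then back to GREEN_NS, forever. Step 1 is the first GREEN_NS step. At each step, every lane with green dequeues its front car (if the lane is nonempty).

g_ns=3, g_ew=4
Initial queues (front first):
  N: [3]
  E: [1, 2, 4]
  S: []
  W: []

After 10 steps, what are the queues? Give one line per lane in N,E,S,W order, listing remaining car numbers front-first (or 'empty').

Step 1 [NS]: N:car3-GO,E:wait,S:empty,W:wait | queues: N=0 E=3 S=0 W=0
Step 2 [NS]: N:empty,E:wait,S:empty,W:wait | queues: N=0 E=3 S=0 W=0
Step 3 [NS]: N:empty,E:wait,S:empty,W:wait | queues: N=0 E=3 S=0 W=0
Step 4 [EW]: N:wait,E:car1-GO,S:wait,W:empty | queues: N=0 E=2 S=0 W=0
Step 5 [EW]: N:wait,E:car2-GO,S:wait,W:empty | queues: N=0 E=1 S=0 W=0
Step 6 [EW]: N:wait,E:car4-GO,S:wait,W:empty | queues: N=0 E=0 S=0 W=0

N: empty
E: empty
S: empty
W: empty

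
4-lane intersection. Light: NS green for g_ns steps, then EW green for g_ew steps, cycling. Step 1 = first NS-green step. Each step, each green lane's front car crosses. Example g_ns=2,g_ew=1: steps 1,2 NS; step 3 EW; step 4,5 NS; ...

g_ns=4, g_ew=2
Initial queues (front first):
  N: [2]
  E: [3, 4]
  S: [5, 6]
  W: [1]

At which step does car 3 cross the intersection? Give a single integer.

Step 1 [NS]: N:car2-GO,E:wait,S:car5-GO,W:wait | queues: N=0 E=2 S=1 W=1
Step 2 [NS]: N:empty,E:wait,S:car6-GO,W:wait | queues: N=0 E=2 S=0 W=1
Step 3 [NS]: N:empty,E:wait,S:empty,W:wait | queues: N=0 E=2 S=0 W=1
Step 4 [NS]: N:empty,E:wait,S:empty,W:wait | queues: N=0 E=2 S=0 W=1
Step 5 [EW]: N:wait,E:car3-GO,S:wait,W:car1-GO | queues: N=0 E=1 S=0 W=0
Step 6 [EW]: N:wait,E:car4-GO,S:wait,W:empty | queues: N=0 E=0 S=0 W=0
Car 3 crosses at step 5

5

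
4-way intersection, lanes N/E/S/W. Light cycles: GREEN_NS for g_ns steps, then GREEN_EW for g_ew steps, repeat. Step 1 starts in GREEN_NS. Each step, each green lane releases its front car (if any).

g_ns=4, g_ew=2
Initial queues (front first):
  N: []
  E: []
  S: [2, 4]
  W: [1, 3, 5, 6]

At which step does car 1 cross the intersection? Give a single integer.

Step 1 [NS]: N:empty,E:wait,S:car2-GO,W:wait | queues: N=0 E=0 S=1 W=4
Step 2 [NS]: N:empty,E:wait,S:car4-GO,W:wait | queues: N=0 E=0 S=0 W=4
Step 3 [NS]: N:empty,E:wait,S:empty,W:wait | queues: N=0 E=0 S=0 W=4
Step 4 [NS]: N:empty,E:wait,S:empty,W:wait | queues: N=0 E=0 S=0 W=4
Step 5 [EW]: N:wait,E:empty,S:wait,W:car1-GO | queues: N=0 E=0 S=0 W=3
Step 6 [EW]: N:wait,E:empty,S:wait,W:car3-GO | queues: N=0 E=0 S=0 W=2
Step 7 [NS]: N:empty,E:wait,S:empty,W:wait | queues: N=0 E=0 S=0 W=2
Step 8 [NS]: N:empty,E:wait,S:empty,W:wait | queues: N=0 E=0 S=0 W=2
Step 9 [NS]: N:empty,E:wait,S:empty,W:wait | queues: N=0 E=0 S=0 W=2
Step 10 [NS]: N:empty,E:wait,S:empty,W:wait | queues: N=0 E=0 S=0 W=2
Step 11 [EW]: N:wait,E:empty,S:wait,W:car5-GO | queues: N=0 E=0 S=0 W=1
Step 12 [EW]: N:wait,E:empty,S:wait,W:car6-GO | queues: N=0 E=0 S=0 W=0
Car 1 crosses at step 5

5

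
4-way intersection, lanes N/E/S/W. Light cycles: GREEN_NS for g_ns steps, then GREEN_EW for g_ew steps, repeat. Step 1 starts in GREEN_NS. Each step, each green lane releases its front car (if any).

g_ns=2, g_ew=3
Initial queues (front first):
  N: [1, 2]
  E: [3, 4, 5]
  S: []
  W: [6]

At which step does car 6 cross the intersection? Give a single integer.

Step 1 [NS]: N:car1-GO,E:wait,S:empty,W:wait | queues: N=1 E=3 S=0 W=1
Step 2 [NS]: N:car2-GO,E:wait,S:empty,W:wait | queues: N=0 E=3 S=0 W=1
Step 3 [EW]: N:wait,E:car3-GO,S:wait,W:car6-GO | queues: N=0 E=2 S=0 W=0
Step 4 [EW]: N:wait,E:car4-GO,S:wait,W:empty | queues: N=0 E=1 S=0 W=0
Step 5 [EW]: N:wait,E:car5-GO,S:wait,W:empty | queues: N=0 E=0 S=0 W=0
Car 6 crosses at step 3

3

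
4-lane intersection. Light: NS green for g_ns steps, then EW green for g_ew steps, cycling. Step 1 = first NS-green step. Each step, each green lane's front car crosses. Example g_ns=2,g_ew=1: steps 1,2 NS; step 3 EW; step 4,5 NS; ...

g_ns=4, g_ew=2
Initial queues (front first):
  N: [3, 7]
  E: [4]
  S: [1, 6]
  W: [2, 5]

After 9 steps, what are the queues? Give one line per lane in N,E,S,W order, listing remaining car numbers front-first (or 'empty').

Step 1 [NS]: N:car3-GO,E:wait,S:car1-GO,W:wait | queues: N=1 E=1 S=1 W=2
Step 2 [NS]: N:car7-GO,E:wait,S:car6-GO,W:wait | queues: N=0 E=1 S=0 W=2
Step 3 [NS]: N:empty,E:wait,S:empty,W:wait | queues: N=0 E=1 S=0 W=2
Step 4 [NS]: N:empty,E:wait,S:empty,W:wait | queues: N=0 E=1 S=0 W=2
Step 5 [EW]: N:wait,E:car4-GO,S:wait,W:car2-GO | queues: N=0 E=0 S=0 W=1
Step 6 [EW]: N:wait,E:empty,S:wait,W:car5-GO | queues: N=0 E=0 S=0 W=0

N: empty
E: empty
S: empty
W: empty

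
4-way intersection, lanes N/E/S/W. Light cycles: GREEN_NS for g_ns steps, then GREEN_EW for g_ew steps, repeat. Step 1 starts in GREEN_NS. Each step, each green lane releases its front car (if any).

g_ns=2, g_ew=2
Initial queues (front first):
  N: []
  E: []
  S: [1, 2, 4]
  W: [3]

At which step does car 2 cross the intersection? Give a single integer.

Step 1 [NS]: N:empty,E:wait,S:car1-GO,W:wait | queues: N=0 E=0 S=2 W=1
Step 2 [NS]: N:empty,E:wait,S:car2-GO,W:wait | queues: N=0 E=0 S=1 W=1
Step 3 [EW]: N:wait,E:empty,S:wait,W:car3-GO | queues: N=0 E=0 S=1 W=0
Step 4 [EW]: N:wait,E:empty,S:wait,W:empty | queues: N=0 E=0 S=1 W=0
Step 5 [NS]: N:empty,E:wait,S:car4-GO,W:wait | queues: N=0 E=0 S=0 W=0
Car 2 crosses at step 2

2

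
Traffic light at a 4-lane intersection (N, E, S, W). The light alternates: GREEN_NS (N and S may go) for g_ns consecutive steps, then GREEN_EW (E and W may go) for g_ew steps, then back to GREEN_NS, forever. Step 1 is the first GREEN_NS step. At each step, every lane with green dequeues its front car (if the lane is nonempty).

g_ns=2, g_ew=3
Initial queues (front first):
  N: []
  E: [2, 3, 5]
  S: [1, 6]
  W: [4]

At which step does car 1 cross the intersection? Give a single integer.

Step 1 [NS]: N:empty,E:wait,S:car1-GO,W:wait | queues: N=0 E=3 S=1 W=1
Step 2 [NS]: N:empty,E:wait,S:car6-GO,W:wait | queues: N=0 E=3 S=0 W=1
Step 3 [EW]: N:wait,E:car2-GO,S:wait,W:car4-GO | queues: N=0 E=2 S=0 W=0
Step 4 [EW]: N:wait,E:car3-GO,S:wait,W:empty | queues: N=0 E=1 S=0 W=0
Step 5 [EW]: N:wait,E:car5-GO,S:wait,W:empty | queues: N=0 E=0 S=0 W=0
Car 1 crosses at step 1

1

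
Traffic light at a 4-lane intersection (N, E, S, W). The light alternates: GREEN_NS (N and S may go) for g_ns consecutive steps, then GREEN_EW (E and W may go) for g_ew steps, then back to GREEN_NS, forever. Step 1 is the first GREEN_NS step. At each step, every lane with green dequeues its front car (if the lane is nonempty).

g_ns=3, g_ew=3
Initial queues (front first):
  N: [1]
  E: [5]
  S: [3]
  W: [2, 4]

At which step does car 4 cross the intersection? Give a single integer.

Step 1 [NS]: N:car1-GO,E:wait,S:car3-GO,W:wait | queues: N=0 E=1 S=0 W=2
Step 2 [NS]: N:empty,E:wait,S:empty,W:wait | queues: N=0 E=1 S=0 W=2
Step 3 [NS]: N:empty,E:wait,S:empty,W:wait | queues: N=0 E=1 S=0 W=2
Step 4 [EW]: N:wait,E:car5-GO,S:wait,W:car2-GO | queues: N=0 E=0 S=0 W=1
Step 5 [EW]: N:wait,E:empty,S:wait,W:car4-GO | queues: N=0 E=0 S=0 W=0
Car 4 crosses at step 5

5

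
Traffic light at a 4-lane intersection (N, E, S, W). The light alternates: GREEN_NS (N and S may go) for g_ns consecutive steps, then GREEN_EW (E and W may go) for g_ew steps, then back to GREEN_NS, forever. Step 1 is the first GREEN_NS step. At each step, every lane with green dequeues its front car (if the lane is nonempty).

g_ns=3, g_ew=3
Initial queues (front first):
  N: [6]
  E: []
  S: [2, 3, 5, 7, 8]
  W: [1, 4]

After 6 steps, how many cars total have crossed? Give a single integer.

Step 1 [NS]: N:car6-GO,E:wait,S:car2-GO,W:wait | queues: N=0 E=0 S=4 W=2
Step 2 [NS]: N:empty,E:wait,S:car3-GO,W:wait | queues: N=0 E=0 S=3 W=2
Step 3 [NS]: N:empty,E:wait,S:car5-GO,W:wait | queues: N=0 E=0 S=2 W=2
Step 4 [EW]: N:wait,E:empty,S:wait,W:car1-GO | queues: N=0 E=0 S=2 W=1
Step 5 [EW]: N:wait,E:empty,S:wait,W:car4-GO | queues: N=0 E=0 S=2 W=0
Step 6 [EW]: N:wait,E:empty,S:wait,W:empty | queues: N=0 E=0 S=2 W=0
Cars crossed by step 6: 6

Answer: 6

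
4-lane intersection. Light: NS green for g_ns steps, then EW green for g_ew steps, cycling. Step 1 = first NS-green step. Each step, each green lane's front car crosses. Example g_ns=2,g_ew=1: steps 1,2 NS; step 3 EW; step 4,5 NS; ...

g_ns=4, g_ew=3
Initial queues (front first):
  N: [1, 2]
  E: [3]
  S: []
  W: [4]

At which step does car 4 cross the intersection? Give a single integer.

Step 1 [NS]: N:car1-GO,E:wait,S:empty,W:wait | queues: N=1 E=1 S=0 W=1
Step 2 [NS]: N:car2-GO,E:wait,S:empty,W:wait | queues: N=0 E=1 S=0 W=1
Step 3 [NS]: N:empty,E:wait,S:empty,W:wait | queues: N=0 E=1 S=0 W=1
Step 4 [NS]: N:empty,E:wait,S:empty,W:wait | queues: N=0 E=1 S=0 W=1
Step 5 [EW]: N:wait,E:car3-GO,S:wait,W:car4-GO | queues: N=0 E=0 S=0 W=0
Car 4 crosses at step 5

5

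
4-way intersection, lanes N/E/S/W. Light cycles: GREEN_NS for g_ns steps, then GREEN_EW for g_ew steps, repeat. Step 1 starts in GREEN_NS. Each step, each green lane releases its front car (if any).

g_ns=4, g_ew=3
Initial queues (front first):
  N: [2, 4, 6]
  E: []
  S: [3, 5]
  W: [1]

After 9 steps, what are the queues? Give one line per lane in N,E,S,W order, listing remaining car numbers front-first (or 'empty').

Step 1 [NS]: N:car2-GO,E:wait,S:car3-GO,W:wait | queues: N=2 E=0 S=1 W=1
Step 2 [NS]: N:car4-GO,E:wait,S:car5-GO,W:wait | queues: N=1 E=0 S=0 W=1
Step 3 [NS]: N:car6-GO,E:wait,S:empty,W:wait | queues: N=0 E=0 S=0 W=1
Step 4 [NS]: N:empty,E:wait,S:empty,W:wait | queues: N=0 E=0 S=0 W=1
Step 5 [EW]: N:wait,E:empty,S:wait,W:car1-GO | queues: N=0 E=0 S=0 W=0

N: empty
E: empty
S: empty
W: empty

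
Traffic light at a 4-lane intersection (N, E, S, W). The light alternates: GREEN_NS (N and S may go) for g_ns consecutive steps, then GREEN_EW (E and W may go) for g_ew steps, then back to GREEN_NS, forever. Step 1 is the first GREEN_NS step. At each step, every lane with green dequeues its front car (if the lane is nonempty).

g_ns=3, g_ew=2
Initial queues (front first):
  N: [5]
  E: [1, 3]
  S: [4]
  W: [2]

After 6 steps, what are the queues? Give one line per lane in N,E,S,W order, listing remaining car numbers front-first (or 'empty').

Step 1 [NS]: N:car5-GO,E:wait,S:car4-GO,W:wait | queues: N=0 E=2 S=0 W=1
Step 2 [NS]: N:empty,E:wait,S:empty,W:wait | queues: N=0 E=2 S=0 W=1
Step 3 [NS]: N:empty,E:wait,S:empty,W:wait | queues: N=0 E=2 S=0 W=1
Step 4 [EW]: N:wait,E:car1-GO,S:wait,W:car2-GO | queues: N=0 E=1 S=0 W=0
Step 5 [EW]: N:wait,E:car3-GO,S:wait,W:empty | queues: N=0 E=0 S=0 W=0

N: empty
E: empty
S: empty
W: empty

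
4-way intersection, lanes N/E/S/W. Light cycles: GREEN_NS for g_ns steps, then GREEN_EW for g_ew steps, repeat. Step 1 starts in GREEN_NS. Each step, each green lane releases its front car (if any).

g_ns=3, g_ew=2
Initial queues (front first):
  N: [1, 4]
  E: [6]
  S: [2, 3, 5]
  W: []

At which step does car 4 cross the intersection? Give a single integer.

Step 1 [NS]: N:car1-GO,E:wait,S:car2-GO,W:wait | queues: N=1 E=1 S=2 W=0
Step 2 [NS]: N:car4-GO,E:wait,S:car3-GO,W:wait | queues: N=0 E=1 S=1 W=0
Step 3 [NS]: N:empty,E:wait,S:car5-GO,W:wait | queues: N=0 E=1 S=0 W=0
Step 4 [EW]: N:wait,E:car6-GO,S:wait,W:empty | queues: N=0 E=0 S=0 W=0
Car 4 crosses at step 2

2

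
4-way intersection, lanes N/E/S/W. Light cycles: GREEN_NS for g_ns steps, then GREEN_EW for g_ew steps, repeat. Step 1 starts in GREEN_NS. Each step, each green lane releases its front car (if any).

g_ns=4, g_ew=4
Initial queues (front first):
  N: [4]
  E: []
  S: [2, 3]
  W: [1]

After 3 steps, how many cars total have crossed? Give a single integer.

Step 1 [NS]: N:car4-GO,E:wait,S:car2-GO,W:wait | queues: N=0 E=0 S=1 W=1
Step 2 [NS]: N:empty,E:wait,S:car3-GO,W:wait | queues: N=0 E=0 S=0 W=1
Step 3 [NS]: N:empty,E:wait,S:empty,W:wait | queues: N=0 E=0 S=0 W=1
Cars crossed by step 3: 3

Answer: 3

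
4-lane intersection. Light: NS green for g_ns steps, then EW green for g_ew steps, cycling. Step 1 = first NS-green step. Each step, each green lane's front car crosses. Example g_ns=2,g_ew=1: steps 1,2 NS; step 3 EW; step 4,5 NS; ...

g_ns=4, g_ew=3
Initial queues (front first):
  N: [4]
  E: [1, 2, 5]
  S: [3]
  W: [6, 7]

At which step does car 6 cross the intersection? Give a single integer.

Step 1 [NS]: N:car4-GO,E:wait,S:car3-GO,W:wait | queues: N=0 E=3 S=0 W=2
Step 2 [NS]: N:empty,E:wait,S:empty,W:wait | queues: N=0 E=3 S=0 W=2
Step 3 [NS]: N:empty,E:wait,S:empty,W:wait | queues: N=0 E=3 S=0 W=2
Step 4 [NS]: N:empty,E:wait,S:empty,W:wait | queues: N=0 E=3 S=0 W=2
Step 5 [EW]: N:wait,E:car1-GO,S:wait,W:car6-GO | queues: N=0 E=2 S=0 W=1
Step 6 [EW]: N:wait,E:car2-GO,S:wait,W:car7-GO | queues: N=0 E=1 S=0 W=0
Step 7 [EW]: N:wait,E:car5-GO,S:wait,W:empty | queues: N=0 E=0 S=0 W=0
Car 6 crosses at step 5

5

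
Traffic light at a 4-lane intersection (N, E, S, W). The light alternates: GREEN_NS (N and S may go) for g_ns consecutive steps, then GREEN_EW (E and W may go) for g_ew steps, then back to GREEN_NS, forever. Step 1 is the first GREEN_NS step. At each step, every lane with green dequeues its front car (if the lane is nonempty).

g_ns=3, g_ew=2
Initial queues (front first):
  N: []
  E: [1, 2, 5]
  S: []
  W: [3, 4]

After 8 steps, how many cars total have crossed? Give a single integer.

Answer: 4

Derivation:
Step 1 [NS]: N:empty,E:wait,S:empty,W:wait | queues: N=0 E=3 S=0 W=2
Step 2 [NS]: N:empty,E:wait,S:empty,W:wait | queues: N=0 E=3 S=0 W=2
Step 3 [NS]: N:empty,E:wait,S:empty,W:wait | queues: N=0 E=3 S=0 W=2
Step 4 [EW]: N:wait,E:car1-GO,S:wait,W:car3-GO | queues: N=0 E=2 S=0 W=1
Step 5 [EW]: N:wait,E:car2-GO,S:wait,W:car4-GO | queues: N=0 E=1 S=0 W=0
Step 6 [NS]: N:empty,E:wait,S:empty,W:wait | queues: N=0 E=1 S=0 W=0
Step 7 [NS]: N:empty,E:wait,S:empty,W:wait | queues: N=0 E=1 S=0 W=0
Step 8 [NS]: N:empty,E:wait,S:empty,W:wait | queues: N=0 E=1 S=0 W=0
Cars crossed by step 8: 4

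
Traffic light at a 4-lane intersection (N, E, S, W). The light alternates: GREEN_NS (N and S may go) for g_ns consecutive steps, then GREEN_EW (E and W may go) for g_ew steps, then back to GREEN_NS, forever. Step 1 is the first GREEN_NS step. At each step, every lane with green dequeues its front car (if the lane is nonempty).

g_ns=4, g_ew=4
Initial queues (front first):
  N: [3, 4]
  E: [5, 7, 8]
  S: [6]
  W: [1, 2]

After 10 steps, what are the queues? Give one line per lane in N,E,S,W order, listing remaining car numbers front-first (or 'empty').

Step 1 [NS]: N:car3-GO,E:wait,S:car6-GO,W:wait | queues: N=1 E=3 S=0 W=2
Step 2 [NS]: N:car4-GO,E:wait,S:empty,W:wait | queues: N=0 E=3 S=0 W=2
Step 3 [NS]: N:empty,E:wait,S:empty,W:wait | queues: N=0 E=3 S=0 W=2
Step 4 [NS]: N:empty,E:wait,S:empty,W:wait | queues: N=0 E=3 S=0 W=2
Step 5 [EW]: N:wait,E:car5-GO,S:wait,W:car1-GO | queues: N=0 E=2 S=0 W=1
Step 6 [EW]: N:wait,E:car7-GO,S:wait,W:car2-GO | queues: N=0 E=1 S=0 W=0
Step 7 [EW]: N:wait,E:car8-GO,S:wait,W:empty | queues: N=0 E=0 S=0 W=0

N: empty
E: empty
S: empty
W: empty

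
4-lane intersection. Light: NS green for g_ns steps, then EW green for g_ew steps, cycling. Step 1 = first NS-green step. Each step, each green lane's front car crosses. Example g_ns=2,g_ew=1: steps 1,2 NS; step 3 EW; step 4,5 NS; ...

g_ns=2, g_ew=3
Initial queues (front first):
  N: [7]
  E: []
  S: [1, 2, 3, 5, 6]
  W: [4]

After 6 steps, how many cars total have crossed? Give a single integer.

Step 1 [NS]: N:car7-GO,E:wait,S:car1-GO,W:wait | queues: N=0 E=0 S=4 W=1
Step 2 [NS]: N:empty,E:wait,S:car2-GO,W:wait | queues: N=0 E=0 S=3 W=1
Step 3 [EW]: N:wait,E:empty,S:wait,W:car4-GO | queues: N=0 E=0 S=3 W=0
Step 4 [EW]: N:wait,E:empty,S:wait,W:empty | queues: N=0 E=0 S=3 W=0
Step 5 [EW]: N:wait,E:empty,S:wait,W:empty | queues: N=0 E=0 S=3 W=0
Step 6 [NS]: N:empty,E:wait,S:car3-GO,W:wait | queues: N=0 E=0 S=2 W=0
Cars crossed by step 6: 5

Answer: 5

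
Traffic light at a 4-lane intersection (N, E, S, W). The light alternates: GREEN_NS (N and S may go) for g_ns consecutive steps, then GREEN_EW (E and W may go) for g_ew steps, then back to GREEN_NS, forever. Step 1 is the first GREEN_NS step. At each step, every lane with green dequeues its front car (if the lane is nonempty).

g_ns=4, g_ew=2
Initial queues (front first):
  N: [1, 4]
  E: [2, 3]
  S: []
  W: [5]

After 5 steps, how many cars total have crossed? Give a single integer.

Answer: 4

Derivation:
Step 1 [NS]: N:car1-GO,E:wait,S:empty,W:wait | queues: N=1 E=2 S=0 W=1
Step 2 [NS]: N:car4-GO,E:wait,S:empty,W:wait | queues: N=0 E=2 S=0 W=1
Step 3 [NS]: N:empty,E:wait,S:empty,W:wait | queues: N=0 E=2 S=0 W=1
Step 4 [NS]: N:empty,E:wait,S:empty,W:wait | queues: N=0 E=2 S=0 W=1
Step 5 [EW]: N:wait,E:car2-GO,S:wait,W:car5-GO | queues: N=0 E=1 S=0 W=0
Cars crossed by step 5: 4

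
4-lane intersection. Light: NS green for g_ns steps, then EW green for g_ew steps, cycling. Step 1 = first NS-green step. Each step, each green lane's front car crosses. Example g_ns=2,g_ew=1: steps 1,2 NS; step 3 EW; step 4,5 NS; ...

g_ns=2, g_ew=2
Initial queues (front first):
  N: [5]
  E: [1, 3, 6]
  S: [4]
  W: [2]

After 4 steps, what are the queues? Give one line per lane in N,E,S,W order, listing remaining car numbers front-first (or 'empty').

Step 1 [NS]: N:car5-GO,E:wait,S:car4-GO,W:wait | queues: N=0 E=3 S=0 W=1
Step 2 [NS]: N:empty,E:wait,S:empty,W:wait | queues: N=0 E=3 S=0 W=1
Step 3 [EW]: N:wait,E:car1-GO,S:wait,W:car2-GO | queues: N=0 E=2 S=0 W=0
Step 4 [EW]: N:wait,E:car3-GO,S:wait,W:empty | queues: N=0 E=1 S=0 W=0

N: empty
E: 6
S: empty
W: empty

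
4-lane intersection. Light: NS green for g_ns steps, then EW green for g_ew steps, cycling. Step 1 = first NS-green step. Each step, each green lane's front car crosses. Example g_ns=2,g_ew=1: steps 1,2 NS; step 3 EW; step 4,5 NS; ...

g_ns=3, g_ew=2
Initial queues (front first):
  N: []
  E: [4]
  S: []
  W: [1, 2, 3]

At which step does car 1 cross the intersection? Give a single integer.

Step 1 [NS]: N:empty,E:wait,S:empty,W:wait | queues: N=0 E=1 S=0 W=3
Step 2 [NS]: N:empty,E:wait,S:empty,W:wait | queues: N=0 E=1 S=0 W=3
Step 3 [NS]: N:empty,E:wait,S:empty,W:wait | queues: N=0 E=1 S=0 W=3
Step 4 [EW]: N:wait,E:car4-GO,S:wait,W:car1-GO | queues: N=0 E=0 S=0 W=2
Step 5 [EW]: N:wait,E:empty,S:wait,W:car2-GO | queues: N=0 E=0 S=0 W=1
Step 6 [NS]: N:empty,E:wait,S:empty,W:wait | queues: N=0 E=0 S=0 W=1
Step 7 [NS]: N:empty,E:wait,S:empty,W:wait | queues: N=0 E=0 S=0 W=1
Step 8 [NS]: N:empty,E:wait,S:empty,W:wait | queues: N=0 E=0 S=0 W=1
Step 9 [EW]: N:wait,E:empty,S:wait,W:car3-GO | queues: N=0 E=0 S=0 W=0
Car 1 crosses at step 4

4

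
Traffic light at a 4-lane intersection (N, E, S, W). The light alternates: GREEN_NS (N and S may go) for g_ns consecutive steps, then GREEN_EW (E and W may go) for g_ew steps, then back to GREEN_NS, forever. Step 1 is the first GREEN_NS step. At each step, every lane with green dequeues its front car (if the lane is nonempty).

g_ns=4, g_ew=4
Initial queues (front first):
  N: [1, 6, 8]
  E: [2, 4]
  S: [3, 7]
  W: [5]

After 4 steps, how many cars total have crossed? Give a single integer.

Step 1 [NS]: N:car1-GO,E:wait,S:car3-GO,W:wait | queues: N=2 E=2 S=1 W=1
Step 2 [NS]: N:car6-GO,E:wait,S:car7-GO,W:wait | queues: N=1 E=2 S=0 W=1
Step 3 [NS]: N:car8-GO,E:wait,S:empty,W:wait | queues: N=0 E=2 S=0 W=1
Step 4 [NS]: N:empty,E:wait,S:empty,W:wait | queues: N=0 E=2 S=0 W=1
Cars crossed by step 4: 5

Answer: 5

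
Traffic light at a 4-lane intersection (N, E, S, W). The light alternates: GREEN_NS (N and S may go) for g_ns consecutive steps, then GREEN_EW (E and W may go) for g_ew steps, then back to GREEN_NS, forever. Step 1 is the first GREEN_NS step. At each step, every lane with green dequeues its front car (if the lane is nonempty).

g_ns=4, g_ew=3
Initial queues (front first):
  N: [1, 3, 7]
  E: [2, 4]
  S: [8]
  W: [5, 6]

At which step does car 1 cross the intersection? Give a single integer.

Step 1 [NS]: N:car1-GO,E:wait,S:car8-GO,W:wait | queues: N=2 E=2 S=0 W=2
Step 2 [NS]: N:car3-GO,E:wait,S:empty,W:wait | queues: N=1 E=2 S=0 W=2
Step 3 [NS]: N:car7-GO,E:wait,S:empty,W:wait | queues: N=0 E=2 S=0 W=2
Step 4 [NS]: N:empty,E:wait,S:empty,W:wait | queues: N=0 E=2 S=0 W=2
Step 5 [EW]: N:wait,E:car2-GO,S:wait,W:car5-GO | queues: N=0 E=1 S=0 W=1
Step 6 [EW]: N:wait,E:car4-GO,S:wait,W:car6-GO | queues: N=0 E=0 S=0 W=0
Car 1 crosses at step 1

1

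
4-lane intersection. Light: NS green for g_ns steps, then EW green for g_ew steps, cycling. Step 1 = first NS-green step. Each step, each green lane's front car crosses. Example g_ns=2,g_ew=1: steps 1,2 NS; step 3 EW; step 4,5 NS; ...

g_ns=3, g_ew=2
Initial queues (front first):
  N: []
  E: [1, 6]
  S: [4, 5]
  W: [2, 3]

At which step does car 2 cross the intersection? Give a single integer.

Step 1 [NS]: N:empty,E:wait,S:car4-GO,W:wait | queues: N=0 E=2 S=1 W=2
Step 2 [NS]: N:empty,E:wait,S:car5-GO,W:wait | queues: N=0 E=2 S=0 W=2
Step 3 [NS]: N:empty,E:wait,S:empty,W:wait | queues: N=0 E=2 S=0 W=2
Step 4 [EW]: N:wait,E:car1-GO,S:wait,W:car2-GO | queues: N=0 E=1 S=0 W=1
Step 5 [EW]: N:wait,E:car6-GO,S:wait,W:car3-GO | queues: N=0 E=0 S=0 W=0
Car 2 crosses at step 4

4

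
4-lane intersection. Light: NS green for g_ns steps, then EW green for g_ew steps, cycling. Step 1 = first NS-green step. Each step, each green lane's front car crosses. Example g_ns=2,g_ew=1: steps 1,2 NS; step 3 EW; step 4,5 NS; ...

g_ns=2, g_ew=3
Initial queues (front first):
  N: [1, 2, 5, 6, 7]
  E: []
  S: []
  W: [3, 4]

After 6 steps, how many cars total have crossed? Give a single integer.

Step 1 [NS]: N:car1-GO,E:wait,S:empty,W:wait | queues: N=4 E=0 S=0 W=2
Step 2 [NS]: N:car2-GO,E:wait,S:empty,W:wait | queues: N=3 E=0 S=0 W=2
Step 3 [EW]: N:wait,E:empty,S:wait,W:car3-GO | queues: N=3 E=0 S=0 W=1
Step 4 [EW]: N:wait,E:empty,S:wait,W:car4-GO | queues: N=3 E=0 S=0 W=0
Step 5 [EW]: N:wait,E:empty,S:wait,W:empty | queues: N=3 E=0 S=0 W=0
Step 6 [NS]: N:car5-GO,E:wait,S:empty,W:wait | queues: N=2 E=0 S=0 W=0
Cars crossed by step 6: 5

Answer: 5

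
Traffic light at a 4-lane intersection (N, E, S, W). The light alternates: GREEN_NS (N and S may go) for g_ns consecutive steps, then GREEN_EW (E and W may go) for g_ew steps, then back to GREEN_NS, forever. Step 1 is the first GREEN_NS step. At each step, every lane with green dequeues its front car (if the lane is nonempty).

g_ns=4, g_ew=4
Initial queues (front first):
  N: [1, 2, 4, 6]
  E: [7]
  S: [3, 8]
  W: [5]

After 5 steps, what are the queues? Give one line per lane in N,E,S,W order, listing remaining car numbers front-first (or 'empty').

Step 1 [NS]: N:car1-GO,E:wait,S:car3-GO,W:wait | queues: N=3 E=1 S=1 W=1
Step 2 [NS]: N:car2-GO,E:wait,S:car8-GO,W:wait | queues: N=2 E=1 S=0 W=1
Step 3 [NS]: N:car4-GO,E:wait,S:empty,W:wait | queues: N=1 E=1 S=0 W=1
Step 4 [NS]: N:car6-GO,E:wait,S:empty,W:wait | queues: N=0 E=1 S=0 W=1
Step 5 [EW]: N:wait,E:car7-GO,S:wait,W:car5-GO | queues: N=0 E=0 S=0 W=0

N: empty
E: empty
S: empty
W: empty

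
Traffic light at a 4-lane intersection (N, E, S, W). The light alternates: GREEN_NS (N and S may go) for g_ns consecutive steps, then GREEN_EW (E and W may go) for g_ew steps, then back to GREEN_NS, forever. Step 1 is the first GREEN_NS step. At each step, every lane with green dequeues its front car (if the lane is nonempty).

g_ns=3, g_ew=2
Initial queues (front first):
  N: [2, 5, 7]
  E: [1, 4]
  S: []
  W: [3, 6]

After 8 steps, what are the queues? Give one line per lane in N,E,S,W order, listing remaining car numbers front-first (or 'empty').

Step 1 [NS]: N:car2-GO,E:wait,S:empty,W:wait | queues: N=2 E=2 S=0 W=2
Step 2 [NS]: N:car5-GO,E:wait,S:empty,W:wait | queues: N=1 E=2 S=0 W=2
Step 3 [NS]: N:car7-GO,E:wait,S:empty,W:wait | queues: N=0 E=2 S=0 W=2
Step 4 [EW]: N:wait,E:car1-GO,S:wait,W:car3-GO | queues: N=0 E=1 S=0 W=1
Step 5 [EW]: N:wait,E:car4-GO,S:wait,W:car6-GO | queues: N=0 E=0 S=0 W=0

N: empty
E: empty
S: empty
W: empty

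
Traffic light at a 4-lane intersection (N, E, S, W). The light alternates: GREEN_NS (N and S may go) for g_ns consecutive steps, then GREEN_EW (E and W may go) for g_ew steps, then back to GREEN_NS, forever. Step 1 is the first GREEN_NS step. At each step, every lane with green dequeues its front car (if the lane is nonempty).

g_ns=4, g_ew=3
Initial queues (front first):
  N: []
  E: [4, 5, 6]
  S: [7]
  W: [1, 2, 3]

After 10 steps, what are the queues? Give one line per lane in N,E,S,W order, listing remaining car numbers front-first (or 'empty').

Step 1 [NS]: N:empty,E:wait,S:car7-GO,W:wait | queues: N=0 E=3 S=0 W=3
Step 2 [NS]: N:empty,E:wait,S:empty,W:wait | queues: N=0 E=3 S=0 W=3
Step 3 [NS]: N:empty,E:wait,S:empty,W:wait | queues: N=0 E=3 S=0 W=3
Step 4 [NS]: N:empty,E:wait,S:empty,W:wait | queues: N=0 E=3 S=0 W=3
Step 5 [EW]: N:wait,E:car4-GO,S:wait,W:car1-GO | queues: N=0 E=2 S=0 W=2
Step 6 [EW]: N:wait,E:car5-GO,S:wait,W:car2-GO | queues: N=0 E=1 S=0 W=1
Step 7 [EW]: N:wait,E:car6-GO,S:wait,W:car3-GO | queues: N=0 E=0 S=0 W=0

N: empty
E: empty
S: empty
W: empty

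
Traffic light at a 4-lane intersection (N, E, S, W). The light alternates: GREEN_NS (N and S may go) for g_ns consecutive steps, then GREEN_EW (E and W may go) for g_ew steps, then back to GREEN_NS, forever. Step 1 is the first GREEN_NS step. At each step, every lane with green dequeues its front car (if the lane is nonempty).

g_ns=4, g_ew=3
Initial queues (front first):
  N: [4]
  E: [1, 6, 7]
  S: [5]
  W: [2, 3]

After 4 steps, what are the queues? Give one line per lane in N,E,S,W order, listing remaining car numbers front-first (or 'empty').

Step 1 [NS]: N:car4-GO,E:wait,S:car5-GO,W:wait | queues: N=0 E=3 S=0 W=2
Step 2 [NS]: N:empty,E:wait,S:empty,W:wait | queues: N=0 E=3 S=0 W=2
Step 3 [NS]: N:empty,E:wait,S:empty,W:wait | queues: N=0 E=3 S=0 W=2
Step 4 [NS]: N:empty,E:wait,S:empty,W:wait | queues: N=0 E=3 S=0 W=2

N: empty
E: 1 6 7
S: empty
W: 2 3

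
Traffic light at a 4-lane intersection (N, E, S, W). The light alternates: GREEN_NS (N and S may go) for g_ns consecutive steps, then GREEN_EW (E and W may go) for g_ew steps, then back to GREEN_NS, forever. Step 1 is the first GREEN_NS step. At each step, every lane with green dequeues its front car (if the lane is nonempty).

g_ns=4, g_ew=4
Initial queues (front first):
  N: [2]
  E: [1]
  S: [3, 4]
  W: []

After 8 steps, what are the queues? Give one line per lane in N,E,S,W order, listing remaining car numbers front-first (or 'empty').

Step 1 [NS]: N:car2-GO,E:wait,S:car3-GO,W:wait | queues: N=0 E=1 S=1 W=0
Step 2 [NS]: N:empty,E:wait,S:car4-GO,W:wait | queues: N=0 E=1 S=0 W=0
Step 3 [NS]: N:empty,E:wait,S:empty,W:wait | queues: N=0 E=1 S=0 W=0
Step 4 [NS]: N:empty,E:wait,S:empty,W:wait | queues: N=0 E=1 S=0 W=0
Step 5 [EW]: N:wait,E:car1-GO,S:wait,W:empty | queues: N=0 E=0 S=0 W=0

N: empty
E: empty
S: empty
W: empty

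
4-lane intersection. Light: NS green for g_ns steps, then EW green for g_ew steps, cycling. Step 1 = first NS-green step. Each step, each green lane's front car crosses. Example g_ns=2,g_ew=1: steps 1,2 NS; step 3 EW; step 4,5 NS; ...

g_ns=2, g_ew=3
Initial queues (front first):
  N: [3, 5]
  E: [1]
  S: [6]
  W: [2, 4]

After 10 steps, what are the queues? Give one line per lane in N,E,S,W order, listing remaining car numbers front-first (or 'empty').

Step 1 [NS]: N:car3-GO,E:wait,S:car6-GO,W:wait | queues: N=1 E=1 S=0 W=2
Step 2 [NS]: N:car5-GO,E:wait,S:empty,W:wait | queues: N=0 E=1 S=0 W=2
Step 3 [EW]: N:wait,E:car1-GO,S:wait,W:car2-GO | queues: N=0 E=0 S=0 W=1
Step 4 [EW]: N:wait,E:empty,S:wait,W:car4-GO | queues: N=0 E=0 S=0 W=0

N: empty
E: empty
S: empty
W: empty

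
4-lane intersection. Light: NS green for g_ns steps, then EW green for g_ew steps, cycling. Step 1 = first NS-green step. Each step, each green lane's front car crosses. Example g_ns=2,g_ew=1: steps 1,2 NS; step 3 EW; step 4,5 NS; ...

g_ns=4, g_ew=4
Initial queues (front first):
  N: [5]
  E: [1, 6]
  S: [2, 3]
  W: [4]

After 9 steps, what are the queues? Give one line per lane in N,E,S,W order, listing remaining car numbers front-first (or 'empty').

Step 1 [NS]: N:car5-GO,E:wait,S:car2-GO,W:wait | queues: N=0 E=2 S=1 W=1
Step 2 [NS]: N:empty,E:wait,S:car3-GO,W:wait | queues: N=0 E=2 S=0 W=1
Step 3 [NS]: N:empty,E:wait,S:empty,W:wait | queues: N=0 E=2 S=0 W=1
Step 4 [NS]: N:empty,E:wait,S:empty,W:wait | queues: N=0 E=2 S=0 W=1
Step 5 [EW]: N:wait,E:car1-GO,S:wait,W:car4-GO | queues: N=0 E=1 S=0 W=0
Step 6 [EW]: N:wait,E:car6-GO,S:wait,W:empty | queues: N=0 E=0 S=0 W=0

N: empty
E: empty
S: empty
W: empty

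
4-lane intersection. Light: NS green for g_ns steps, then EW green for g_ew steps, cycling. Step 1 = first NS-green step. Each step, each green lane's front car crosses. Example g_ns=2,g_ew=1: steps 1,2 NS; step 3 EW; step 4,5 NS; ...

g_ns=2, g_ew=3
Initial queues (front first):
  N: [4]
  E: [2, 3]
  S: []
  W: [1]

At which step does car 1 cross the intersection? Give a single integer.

Step 1 [NS]: N:car4-GO,E:wait,S:empty,W:wait | queues: N=0 E=2 S=0 W=1
Step 2 [NS]: N:empty,E:wait,S:empty,W:wait | queues: N=0 E=2 S=0 W=1
Step 3 [EW]: N:wait,E:car2-GO,S:wait,W:car1-GO | queues: N=0 E=1 S=0 W=0
Step 4 [EW]: N:wait,E:car3-GO,S:wait,W:empty | queues: N=0 E=0 S=0 W=0
Car 1 crosses at step 3

3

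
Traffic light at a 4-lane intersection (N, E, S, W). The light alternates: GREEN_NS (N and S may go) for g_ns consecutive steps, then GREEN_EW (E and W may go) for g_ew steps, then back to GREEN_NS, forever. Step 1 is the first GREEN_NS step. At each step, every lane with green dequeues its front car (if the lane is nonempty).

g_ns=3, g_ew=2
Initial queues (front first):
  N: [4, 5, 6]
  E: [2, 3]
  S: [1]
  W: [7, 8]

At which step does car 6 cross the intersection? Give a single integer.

Step 1 [NS]: N:car4-GO,E:wait,S:car1-GO,W:wait | queues: N=2 E=2 S=0 W=2
Step 2 [NS]: N:car5-GO,E:wait,S:empty,W:wait | queues: N=1 E=2 S=0 W=2
Step 3 [NS]: N:car6-GO,E:wait,S:empty,W:wait | queues: N=0 E=2 S=0 W=2
Step 4 [EW]: N:wait,E:car2-GO,S:wait,W:car7-GO | queues: N=0 E=1 S=0 W=1
Step 5 [EW]: N:wait,E:car3-GO,S:wait,W:car8-GO | queues: N=0 E=0 S=0 W=0
Car 6 crosses at step 3

3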